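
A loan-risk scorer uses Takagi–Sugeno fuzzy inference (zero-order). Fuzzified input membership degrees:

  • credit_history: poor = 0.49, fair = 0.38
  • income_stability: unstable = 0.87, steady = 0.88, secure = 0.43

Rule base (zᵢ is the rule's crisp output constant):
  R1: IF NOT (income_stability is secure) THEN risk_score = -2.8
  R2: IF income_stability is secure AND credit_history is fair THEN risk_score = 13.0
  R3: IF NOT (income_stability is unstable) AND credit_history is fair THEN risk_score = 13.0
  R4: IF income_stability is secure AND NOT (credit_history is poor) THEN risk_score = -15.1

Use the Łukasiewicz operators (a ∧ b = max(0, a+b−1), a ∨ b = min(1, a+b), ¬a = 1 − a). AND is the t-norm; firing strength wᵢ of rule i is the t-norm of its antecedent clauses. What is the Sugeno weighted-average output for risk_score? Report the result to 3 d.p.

-2.800

R1 (z=-2.8): ¬secure=1−0.43=0.57 → w = 0.57
R2 (z=13.0): secure=0.43, fair=0.38; AND[max(0, a+b−1)] → w = 0.00
R3 (z=13.0): ¬unstable=1−0.87=0.13, fair=0.38; AND[max(0, a+b−1)] → w = 0.00
R4 (z=-15.1): secure=0.43, ¬poor=1−0.49=0.51; AND[max(0, a+b−1)] → w = 0.00
Weighted average = (0.57·-2.8 + 0.00·13.0 + 0.00·13.0 + 0.00·-15.1) / (0.57 + 0.00 + 0.00 + 0.00)
  = -1.5960 / 0.5700 = -2.800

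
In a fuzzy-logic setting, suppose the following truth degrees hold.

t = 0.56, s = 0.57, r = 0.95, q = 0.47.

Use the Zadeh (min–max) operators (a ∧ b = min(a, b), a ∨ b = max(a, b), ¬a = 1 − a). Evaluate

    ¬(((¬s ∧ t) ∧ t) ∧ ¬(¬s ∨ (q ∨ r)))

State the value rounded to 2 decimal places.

¬s = 1 − 0.57 = 0.43
¬s ∧ t = min(a, b) on (0.43, 0.56) = 0.43
(¬s ∧ t) ∧ t = min(a, b) on (0.43, 0.56) = 0.43
¬s = 1 − 0.57 = 0.43
q ∨ r = max(a, b) on (0.47, 0.95) = 0.95
¬s ∨ (q ∨ r) = max(a, b) on (0.43, 0.95) = 0.95
¬(¬s ∨ (q ∨ r)) = 1 − 0.95 = 0.05
((¬s ∧ t) ∧ t) ∧ ¬(¬s ∨ (q ∨ r)) = min(a, b) on (0.43, 0.05) = 0.05
¬(((¬s ∧ t) ∧ t) ∧ ¬(¬s ∨ (q ∨ r))) = 1 − 0.05 = 0.95

0.95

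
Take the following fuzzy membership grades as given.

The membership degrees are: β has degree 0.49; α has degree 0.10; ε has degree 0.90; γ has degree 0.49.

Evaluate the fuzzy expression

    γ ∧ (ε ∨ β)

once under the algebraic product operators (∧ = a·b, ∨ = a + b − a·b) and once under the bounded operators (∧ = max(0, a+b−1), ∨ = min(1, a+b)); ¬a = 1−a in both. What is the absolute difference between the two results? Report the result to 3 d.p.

Under algebraic product:
  ε ∨ β = a + b − a·b on (0.9000, 0.4900) = 0.9490
  γ ∧ (ε ∨ β) = a·b on (0.4900, 0.9490) = 0.4650
  → value = 0.4650
Under bounded:
  ε ∨ β = min(1, a+b) on (0.90, 0.49) = 1.00
  γ ∧ (ε ∨ β) = max(0, a+b−1) on (0.49, 1.00) = 0.49
  → value = 0.4900
|0.4650 − 0.4900| = 0.025

0.025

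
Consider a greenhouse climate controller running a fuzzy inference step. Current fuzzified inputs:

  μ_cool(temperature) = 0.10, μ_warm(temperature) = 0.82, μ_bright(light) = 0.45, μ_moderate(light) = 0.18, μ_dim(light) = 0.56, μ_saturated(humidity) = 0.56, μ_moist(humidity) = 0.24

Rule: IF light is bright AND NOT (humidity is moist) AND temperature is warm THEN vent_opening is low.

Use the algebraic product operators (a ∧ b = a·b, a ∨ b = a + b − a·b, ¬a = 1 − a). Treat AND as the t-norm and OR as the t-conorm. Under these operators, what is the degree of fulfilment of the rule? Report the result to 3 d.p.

firing strength: bright=0.45, ¬moist=1−0.24=0.76, warm=0.82; AND[a·b] → w = 0.2804

0.280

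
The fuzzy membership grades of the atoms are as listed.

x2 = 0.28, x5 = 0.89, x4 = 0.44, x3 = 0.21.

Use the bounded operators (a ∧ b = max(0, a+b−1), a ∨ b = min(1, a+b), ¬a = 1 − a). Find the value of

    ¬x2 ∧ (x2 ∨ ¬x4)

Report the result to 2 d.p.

0.56

¬x2 = 1 − 0.28 = 0.72
¬x4 = 1 − 0.44 = 0.56
x2 ∨ ¬x4 = min(1, a+b) on (0.28, 0.56) = 0.84
¬x2 ∧ (x2 ∨ ¬x4) = max(0, a+b−1) on (0.72, 0.84) = 0.56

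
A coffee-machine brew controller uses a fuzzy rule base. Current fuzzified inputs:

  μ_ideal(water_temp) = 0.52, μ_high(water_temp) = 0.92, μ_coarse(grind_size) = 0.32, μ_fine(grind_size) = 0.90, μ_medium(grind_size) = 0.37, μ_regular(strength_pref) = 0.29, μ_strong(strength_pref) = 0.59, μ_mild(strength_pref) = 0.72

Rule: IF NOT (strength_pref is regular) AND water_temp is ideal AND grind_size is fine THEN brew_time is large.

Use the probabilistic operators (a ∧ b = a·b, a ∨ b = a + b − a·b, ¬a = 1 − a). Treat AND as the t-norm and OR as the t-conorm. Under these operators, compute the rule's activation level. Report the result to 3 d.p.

firing strength: ¬regular=1−0.29=0.71, ideal=0.52, fine=0.90; AND[a·b] → w = 0.3323

0.332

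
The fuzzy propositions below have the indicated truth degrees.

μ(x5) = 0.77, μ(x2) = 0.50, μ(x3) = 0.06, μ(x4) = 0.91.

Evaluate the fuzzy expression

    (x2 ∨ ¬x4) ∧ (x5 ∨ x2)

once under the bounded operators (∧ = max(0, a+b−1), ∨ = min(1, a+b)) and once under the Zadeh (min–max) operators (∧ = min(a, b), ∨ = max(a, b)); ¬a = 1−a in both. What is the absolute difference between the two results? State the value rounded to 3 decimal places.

0.090

Under bounded:
  ¬x4 = 1 − 0.91 = 0.09
  x2 ∨ ¬x4 = min(1, a+b) on (0.50, 0.09) = 0.59
  x5 ∨ x2 = min(1, a+b) on (0.77, 0.50) = 1.00
  (x2 ∨ ¬x4) ∧ (x5 ∨ x2) = max(0, a+b−1) on (0.59, 1.00) = 0.59
  → value = 0.5900
Under Zadeh (min–max):
  ¬x4 = 1 − 0.91 = 0.09
  x2 ∨ ¬x4 = max(a, b) on (0.50, 0.09) = 0.50
  x5 ∨ x2 = max(a, b) on (0.77, 0.50) = 0.77
  (x2 ∨ ¬x4) ∧ (x5 ∨ x2) = min(a, b) on (0.50, 0.77) = 0.50
  → value = 0.5000
|0.5900 − 0.5000| = 0.090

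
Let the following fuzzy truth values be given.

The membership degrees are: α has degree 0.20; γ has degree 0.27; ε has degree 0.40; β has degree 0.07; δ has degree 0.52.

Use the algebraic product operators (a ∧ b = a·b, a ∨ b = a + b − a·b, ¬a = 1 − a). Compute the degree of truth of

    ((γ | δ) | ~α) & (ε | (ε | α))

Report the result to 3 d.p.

0.662

γ | δ = a + b − a·b on (0.2700, 0.5200) = 0.6496
~α = 1 − 0.2000 = 0.8000
(γ | δ) | ~α = a + b − a·b on (0.6496, 0.8000) = 0.9299
ε | α = a + b − a·b on (0.4000, 0.2000) = 0.5200
ε | (ε | α) = a + b − a·b on (0.4000, 0.5200) = 0.7120
((γ | δ) | ~α) & (ε | (ε | α)) = a·b on (0.9299, 0.7120) = 0.6621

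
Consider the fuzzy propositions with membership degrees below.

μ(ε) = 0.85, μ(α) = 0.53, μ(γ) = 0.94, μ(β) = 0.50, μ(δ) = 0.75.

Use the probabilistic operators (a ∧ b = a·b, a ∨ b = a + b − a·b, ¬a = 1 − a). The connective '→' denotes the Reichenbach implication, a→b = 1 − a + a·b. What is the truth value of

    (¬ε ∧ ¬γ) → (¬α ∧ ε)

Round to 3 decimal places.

0.995

¬ε = 1 − 0.8500 = 0.1500
¬γ = 1 − 0.9400 = 0.0600
¬ε ∧ ¬γ = a·b on (0.1500, 0.0600) = 0.0090
¬α = 1 − 0.5300 = 0.4700
¬α ∧ ε = a·b on (0.4700, 0.8500) = 0.3995
(¬ε ∧ ¬γ) → (¬α ∧ ε)  [Reichenbach: 1 − a + a·b] with a=0.0090, b=0.3995 → 0.9946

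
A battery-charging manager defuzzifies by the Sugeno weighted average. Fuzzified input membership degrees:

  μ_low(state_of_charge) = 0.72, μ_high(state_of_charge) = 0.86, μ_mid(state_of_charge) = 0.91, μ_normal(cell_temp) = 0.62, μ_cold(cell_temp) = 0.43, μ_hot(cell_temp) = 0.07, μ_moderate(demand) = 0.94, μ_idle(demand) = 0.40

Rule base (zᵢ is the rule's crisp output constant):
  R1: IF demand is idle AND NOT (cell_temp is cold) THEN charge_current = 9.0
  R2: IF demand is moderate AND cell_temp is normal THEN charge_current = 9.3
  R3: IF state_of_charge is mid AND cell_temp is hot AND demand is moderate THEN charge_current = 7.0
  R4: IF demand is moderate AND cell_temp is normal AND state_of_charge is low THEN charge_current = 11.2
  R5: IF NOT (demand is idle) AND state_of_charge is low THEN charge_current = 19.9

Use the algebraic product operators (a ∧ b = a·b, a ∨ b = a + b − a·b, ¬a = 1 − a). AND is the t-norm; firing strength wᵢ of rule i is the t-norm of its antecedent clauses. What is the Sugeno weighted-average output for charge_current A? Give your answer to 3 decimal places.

12.302

R1 (z=9.0): idle=0.40, ¬cold=1−0.43=0.57; AND[a·b] → w = 0.2280
R2 (z=9.3): moderate=0.94, normal=0.62; AND[a·b] → w = 0.5828
R3 (z=7.0): mid=0.91, hot=0.07, moderate=0.94; AND[a·b] → w = 0.0599
R4 (z=11.2): moderate=0.94, normal=0.62, low=0.72; AND[a·b] → w = 0.4196
R5 (z=19.9): ¬idle=1−0.40=0.60, low=0.72; AND[a·b] → w = 0.4320
Weighted average = (0.2280·9.0 + 0.5828·9.3 + 0.0599·7.0 + 0.4196·11.2 + 0.4320·19.9) / (0.2280 + 0.5828 + 0.0599 + 0.4196 + 0.4320)
  = 21.1877 / 1.7223 = 12.302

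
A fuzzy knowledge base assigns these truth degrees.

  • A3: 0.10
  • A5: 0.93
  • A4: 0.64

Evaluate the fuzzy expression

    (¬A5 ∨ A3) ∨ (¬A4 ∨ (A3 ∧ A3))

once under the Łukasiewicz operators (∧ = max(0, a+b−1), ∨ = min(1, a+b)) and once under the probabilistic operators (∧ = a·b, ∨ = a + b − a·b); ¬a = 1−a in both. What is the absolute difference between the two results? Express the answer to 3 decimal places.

Under Łukasiewicz:
  ¬A5 = 1 − 0.93 = 0.07
  ¬A5 ∨ A3 = min(1, a+b) on (0.07, 0.10) = 0.17
  ¬A4 = 1 − 0.64 = 0.36
  A3 ∧ A3 = max(0, a+b−1) on (0.10, 0.10) = 0.00
  ¬A4 ∨ (A3 ∧ A3) = min(1, a+b) on (0.36, 0.00) = 0.36
  (¬A5 ∨ A3) ∨ (¬A4 ∨ (A3 ∧ A3)) = min(1, a+b) on (0.17, 0.36) = 0.53
  → value = 0.5300
Under probabilistic:
  ¬A5 = 1 − 0.9300 = 0.0700
  ¬A5 ∨ A3 = a + b − a·b on (0.0700, 0.1000) = 0.1630
  ¬A4 = 1 − 0.6400 = 0.3600
  A3 ∧ A3 = a·b on (0.1000, 0.1000) = 0.0100
  ¬A4 ∨ (A3 ∧ A3) = a + b − a·b on (0.3600, 0.0100) = 0.3664
  (¬A5 ∨ A3) ∨ (¬A4 ∨ (A3 ∧ A3)) = a + b − a·b on (0.1630, 0.3664) = 0.4697
  → value = 0.4697
|0.5300 − 0.4697| = 0.060

0.060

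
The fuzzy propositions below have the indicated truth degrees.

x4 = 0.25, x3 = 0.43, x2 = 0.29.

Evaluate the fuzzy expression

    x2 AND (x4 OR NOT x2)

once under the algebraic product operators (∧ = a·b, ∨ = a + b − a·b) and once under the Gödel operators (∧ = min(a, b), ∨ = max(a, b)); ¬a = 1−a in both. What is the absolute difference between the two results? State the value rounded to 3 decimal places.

Under algebraic product:
  NOT x2 = 1 − 0.2900 = 0.7100
  x4 OR NOT x2 = a + b − a·b on (0.2500, 0.7100) = 0.7825
  x2 AND (x4 OR NOT x2) = a·b on (0.2900, 0.7825) = 0.2269
  → value = 0.2269
Under Gödel:
  NOT x2 = 1 − 0.29 = 0.71
  x4 OR NOT x2 = max(a, b) on (0.25, 0.71) = 0.71
  x2 AND (x4 OR NOT x2) = min(a, b) on (0.29, 0.71) = 0.29
  → value = 0.2900
|0.2269 − 0.2900| = 0.063

0.063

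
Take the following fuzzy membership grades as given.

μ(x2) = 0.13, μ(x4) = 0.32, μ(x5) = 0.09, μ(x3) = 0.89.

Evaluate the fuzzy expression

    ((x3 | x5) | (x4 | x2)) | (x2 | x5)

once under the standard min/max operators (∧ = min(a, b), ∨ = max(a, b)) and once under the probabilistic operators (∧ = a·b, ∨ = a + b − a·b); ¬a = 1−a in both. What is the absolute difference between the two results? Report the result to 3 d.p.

0.063

Under standard min/max:
  x3 | x5 = max(a, b) on (0.89, 0.09) = 0.89
  x4 | x2 = max(a, b) on (0.32, 0.13) = 0.32
  (x3 | x5) | (x4 | x2) = max(a, b) on (0.89, 0.32) = 0.89
  x2 | x5 = max(a, b) on (0.13, 0.09) = 0.13
  ((x3 | x5) | (x4 | x2)) | (x2 | x5) = max(a, b) on (0.89, 0.13) = 0.89
  → value = 0.8900
Under probabilistic:
  x3 | x5 = a + b − a·b on (0.8900, 0.0900) = 0.8999
  x4 | x2 = a + b − a·b on (0.3200, 0.1300) = 0.4084
  (x3 | x5) | (x4 | x2) = a + b − a·b on (0.8999, 0.4084) = 0.9408
  x2 | x5 = a + b − a·b on (0.1300, 0.0900) = 0.2083
  ((x3 | x5) | (x4 | x2)) | (x2 | x5) = a + b − a·b on (0.9408, 0.2083) = 0.9531
  → value = 0.9531
|0.8900 − 0.9531| = 0.063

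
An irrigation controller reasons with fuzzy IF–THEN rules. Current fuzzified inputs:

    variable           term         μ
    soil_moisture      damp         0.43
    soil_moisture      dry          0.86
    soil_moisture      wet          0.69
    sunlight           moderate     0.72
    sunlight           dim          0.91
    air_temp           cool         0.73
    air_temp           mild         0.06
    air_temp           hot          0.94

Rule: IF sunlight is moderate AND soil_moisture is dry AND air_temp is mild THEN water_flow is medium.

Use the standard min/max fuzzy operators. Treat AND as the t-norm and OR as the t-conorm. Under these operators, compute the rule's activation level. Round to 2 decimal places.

0.06

firing strength: moderate=0.72, dry=0.86, mild=0.06; AND[min(a, b)] → w = 0.06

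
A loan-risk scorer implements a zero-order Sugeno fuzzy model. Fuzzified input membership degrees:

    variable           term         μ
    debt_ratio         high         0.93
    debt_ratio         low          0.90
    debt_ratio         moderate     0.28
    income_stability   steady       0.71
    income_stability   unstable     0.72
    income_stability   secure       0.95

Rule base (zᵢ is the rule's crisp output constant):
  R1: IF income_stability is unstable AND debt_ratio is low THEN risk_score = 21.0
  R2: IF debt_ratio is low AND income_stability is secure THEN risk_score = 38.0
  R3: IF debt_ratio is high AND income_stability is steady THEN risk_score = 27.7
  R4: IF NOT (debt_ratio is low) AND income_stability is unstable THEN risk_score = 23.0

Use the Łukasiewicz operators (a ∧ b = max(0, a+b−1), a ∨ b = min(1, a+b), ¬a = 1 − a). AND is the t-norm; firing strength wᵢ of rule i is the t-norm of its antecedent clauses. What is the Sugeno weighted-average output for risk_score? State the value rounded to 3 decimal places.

29.881

R1 (z=21.0): unstable=0.72, low=0.90; AND[max(0, a+b−1)] → w = 0.62
R2 (z=38.0): low=0.90, secure=0.95; AND[max(0, a+b−1)] → w = 0.85
R3 (z=27.7): high=0.93, steady=0.71; AND[max(0, a+b−1)] → w = 0.64
R4 (z=23.0): ¬low=1−0.90=0.10, unstable=0.72; AND[max(0, a+b−1)] → w = 0.00
Weighted average = (0.62·21.0 + 0.85·38.0 + 0.64·27.7 + 0.00·23.0) / (0.62 + 0.85 + 0.64 + 0.00)
  = 63.0480 / 2.1100 = 29.881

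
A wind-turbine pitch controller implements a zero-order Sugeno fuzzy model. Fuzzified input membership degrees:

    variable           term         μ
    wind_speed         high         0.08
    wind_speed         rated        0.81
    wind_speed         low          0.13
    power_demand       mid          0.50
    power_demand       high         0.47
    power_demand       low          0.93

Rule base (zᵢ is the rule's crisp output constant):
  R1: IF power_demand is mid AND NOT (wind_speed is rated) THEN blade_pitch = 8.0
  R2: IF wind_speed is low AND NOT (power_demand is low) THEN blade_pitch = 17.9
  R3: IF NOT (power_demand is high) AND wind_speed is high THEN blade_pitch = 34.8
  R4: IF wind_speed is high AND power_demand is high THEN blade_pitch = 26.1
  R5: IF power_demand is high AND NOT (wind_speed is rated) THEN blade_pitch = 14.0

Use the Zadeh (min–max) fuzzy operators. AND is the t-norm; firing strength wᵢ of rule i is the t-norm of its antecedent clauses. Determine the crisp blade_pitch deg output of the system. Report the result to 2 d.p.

16.89

R1 (z=8.0): mid=0.50, ¬rated=1−0.81=0.19; AND[min(a, b)] → w = 0.19
R2 (z=17.9): low=0.13, ¬low=1−0.93=0.07; AND[min(a, b)] → w = 0.07
R3 (z=34.8): ¬high=1−0.47=0.53, high=0.08; AND[min(a, b)] → w = 0.08
R4 (z=26.1): high=0.08, high=0.47; AND[min(a, b)] → w = 0.08
R5 (z=14.0): high=0.47, ¬rated=1−0.81=0.19; AND[min(a, b)] → w = 0.19
Weighted average = (0.19·8.0 + 0.07·17.9 + 0.08·34.8 + 0.08·26.1 + 0.19·14.0) / (0.19 + 0.07 + 0.08 + 0.08 + 0.19)
  = 10.3050 / 0.6100 = 16.89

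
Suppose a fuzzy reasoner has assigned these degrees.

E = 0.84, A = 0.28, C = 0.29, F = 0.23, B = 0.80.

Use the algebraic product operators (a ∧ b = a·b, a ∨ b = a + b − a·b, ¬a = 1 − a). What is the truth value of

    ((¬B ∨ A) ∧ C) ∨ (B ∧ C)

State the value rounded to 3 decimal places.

¬B = 1 − 0.8000 = 0.2000
¬B ∨ A = a + b − a·b on (0.2000, 0.2800) = 0.4240
(¬B ∨ A) ∧ C = a·b on (0.4240, 0.2900) = 0.1230
B ∧ C = a·b on (0.8000, 0.2900) = 0.2320
((¬B ∨ A) ∧ C) ∨ (B ∧ C) = a + b − a·b on (0.1230, 0.2320) = 0.3264

0.326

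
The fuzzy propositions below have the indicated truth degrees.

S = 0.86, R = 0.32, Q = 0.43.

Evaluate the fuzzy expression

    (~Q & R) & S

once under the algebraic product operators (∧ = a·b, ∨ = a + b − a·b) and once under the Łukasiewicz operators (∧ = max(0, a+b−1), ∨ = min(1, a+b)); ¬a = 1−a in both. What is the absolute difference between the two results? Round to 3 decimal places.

Under algebraic product:
  ~Q = 1 − 0.4300 = 0.5700
  ~Q & R = a·b on (0.5700, 0.3200) = 0.1824
  (~Q & R) & S = a·b on (0.1824, 0.8600) = 0.1569
  → value = 0.1569
Under Łukasiewicz:
  ~Q = 1 − 0.43 = 0.57
  ~Q & R = max(0, a+b−1) on (0.57, 0.32) = 0.00
  (~Q & R) & S = max(0, a+b−1) on (0.00, 0.86) = 0.00
  → value = 0.0000
|0.1569 − 0.0000| = 0.157

0.157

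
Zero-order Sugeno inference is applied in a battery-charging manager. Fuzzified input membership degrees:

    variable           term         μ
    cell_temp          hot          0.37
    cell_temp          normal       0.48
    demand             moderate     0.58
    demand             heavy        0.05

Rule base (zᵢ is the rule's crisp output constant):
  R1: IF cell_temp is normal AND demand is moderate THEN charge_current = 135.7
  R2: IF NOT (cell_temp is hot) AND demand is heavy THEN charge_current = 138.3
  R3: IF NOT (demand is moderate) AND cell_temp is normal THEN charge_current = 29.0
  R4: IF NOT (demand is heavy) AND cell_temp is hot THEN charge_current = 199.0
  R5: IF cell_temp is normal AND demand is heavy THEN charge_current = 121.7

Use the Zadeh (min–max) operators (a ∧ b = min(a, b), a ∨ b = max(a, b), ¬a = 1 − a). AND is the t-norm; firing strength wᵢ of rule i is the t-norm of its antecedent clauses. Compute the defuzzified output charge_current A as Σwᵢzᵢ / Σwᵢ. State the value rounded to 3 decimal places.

R1 (z=135.7): normal=0.48, moderate=0.58; AND[min(a, b)] → w = 0.48
R2 (z=138.3): ¬hot=1−0.37=0.63, heavy=0.05; AND[min(a, b)] → w = 0.05
R3 (z=29.0): ¬moderate=1−0.58=0.42, normal=0.48; AND[min(a, b)] → w = 0.42
R4 (z=199.0): ¬heavy=1−0.05=0.95, hot=0.37; AND[min(a, b)] → w = 0.37
R5 (z=121.7): normal=0.48, heavy=0.05; AND[min(a, b)] → w = 0.05
Weighted average = (0.48·135.7 + 0.05·138.3 + 0.42·29.0 + 0.37·199.0 + 0.05·121.7) / (0.48 + 0.05 + 0.42 + 0.37 + 0.05)
  = 163.9460 / 1.3700 = 119.669

119.669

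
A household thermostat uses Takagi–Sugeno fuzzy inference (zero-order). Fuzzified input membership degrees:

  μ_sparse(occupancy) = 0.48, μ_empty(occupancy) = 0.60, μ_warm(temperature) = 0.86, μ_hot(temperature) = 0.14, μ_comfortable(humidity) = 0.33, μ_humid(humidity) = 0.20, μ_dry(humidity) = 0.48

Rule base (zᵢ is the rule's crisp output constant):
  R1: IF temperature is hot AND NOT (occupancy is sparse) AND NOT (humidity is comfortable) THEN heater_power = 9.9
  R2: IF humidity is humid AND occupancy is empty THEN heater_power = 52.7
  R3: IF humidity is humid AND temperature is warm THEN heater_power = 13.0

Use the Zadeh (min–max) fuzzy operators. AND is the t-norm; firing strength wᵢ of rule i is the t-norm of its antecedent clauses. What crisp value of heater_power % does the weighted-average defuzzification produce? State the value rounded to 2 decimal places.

R1 (z=9.9): hot=0.14, ¬sparse=1−0.48=0.52, ¬comfortable=1−0.33=0.67; AND[min(a, b)] → w = 0.14
R2 (z=52.7): humid=0.20, empty=0.60; AND[min(a, b)] → w = 0.20
R3 (z=13.0): humid=0.20, warm=0.86; AND[min(a, b)] → w = 0.20
Weighted average = (0.14·9.9 + 0.20·52.7 + 0.20·13.0) / (0.14 + 0.20 + 0.20)
  = 14.5260 / 0.5400 = 26.90

26.90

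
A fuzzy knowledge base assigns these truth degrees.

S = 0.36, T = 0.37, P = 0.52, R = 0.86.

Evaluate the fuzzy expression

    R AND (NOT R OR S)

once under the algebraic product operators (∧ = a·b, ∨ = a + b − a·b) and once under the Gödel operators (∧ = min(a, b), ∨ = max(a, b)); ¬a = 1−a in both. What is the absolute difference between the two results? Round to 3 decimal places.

0.027

Under algebraic product:
  NOT R = 1 − 0.8600 = 0.1400
  NOT R OR S = a + b − a·b on (0.1400, 0.3600) = 0.4496
  R AND (NOT R OR S) = a·b on (0.8600, 0.4496) = 0.3867
  → value = 0.3867
Under Gödel:
  NOT R = 1 − 0.86 = 0.14
  NOT R OR S = max(a, b) on (0.14, 0.36) = 0.36
  R AND (NOT R OR S) = min(a, b) on (0.86, 0.36) = 0.36
  → value = 0.3600
|0.3867 − 0.3600| = 0.027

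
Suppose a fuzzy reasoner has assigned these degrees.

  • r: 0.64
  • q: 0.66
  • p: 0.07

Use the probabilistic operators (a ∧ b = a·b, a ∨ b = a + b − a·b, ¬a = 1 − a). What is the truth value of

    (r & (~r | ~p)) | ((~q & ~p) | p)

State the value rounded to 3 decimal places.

~r = 1 − 0.6400 = 0.3600
~p = 1 − 0.0700 = 0.9300
~r | ~p = a + b − a·b on (0.3600, 0.9300) = 0.9552
r & (~r | ~p) = a·b on (0.6400, 0.9552) = 0.6113
~q = 1 − 0.6600 = 0.3400
~p = 1 − 0.0700 = 0.9300
~q & ~p = a·b on (0.3400, 0.9300) = 0.3162
(~q & ~p) | p = a + b − a·b on (0.3162, 0.0700) = 0.3641
(r & (~r | ~p)) | ((~q & ~p) | p) = a + b − a·b on (0.6113, 0.3641) = 0.7528

0.753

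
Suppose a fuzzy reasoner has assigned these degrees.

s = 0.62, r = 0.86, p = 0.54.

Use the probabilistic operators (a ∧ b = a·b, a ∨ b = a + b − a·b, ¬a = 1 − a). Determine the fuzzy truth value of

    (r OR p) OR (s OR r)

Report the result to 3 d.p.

0.997

r OR p = a + b − a·b on (0.8600, 0.5400) = 0.9356
s OR r = a + b − a·b on (0.6200, 0.8600) = 0.9468
(r OR p) OR (s OR r) = a + b − a·b on (0.9356, 0.9468) = 0.9966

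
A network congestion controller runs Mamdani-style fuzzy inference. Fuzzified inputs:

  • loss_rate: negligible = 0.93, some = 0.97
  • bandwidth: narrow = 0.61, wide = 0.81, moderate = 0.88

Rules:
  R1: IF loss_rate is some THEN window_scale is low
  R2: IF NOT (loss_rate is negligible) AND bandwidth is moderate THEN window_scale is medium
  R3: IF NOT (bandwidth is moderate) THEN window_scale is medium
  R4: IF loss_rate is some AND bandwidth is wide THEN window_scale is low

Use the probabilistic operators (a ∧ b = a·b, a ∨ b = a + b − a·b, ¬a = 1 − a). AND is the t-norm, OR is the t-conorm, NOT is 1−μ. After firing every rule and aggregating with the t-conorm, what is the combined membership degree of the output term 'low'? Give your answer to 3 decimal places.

0.994

R1: some=0.97 → w = 0.9700
R2: ¬negligible=1−0.93=0.07, moderate=0.88; AND[a·b] → w = 0.0616
R3: ¬moderate=1−0.88=0.12 → w = 0.1200
R4: some=0.97, wide=0.81; AND[a·b] → w = 0.7857
Rules with consequent 'low': {R1, R4} → strengths 0.9700, 0.7857
Aggregate via t-conorm [a + b − a·b]: 0.9936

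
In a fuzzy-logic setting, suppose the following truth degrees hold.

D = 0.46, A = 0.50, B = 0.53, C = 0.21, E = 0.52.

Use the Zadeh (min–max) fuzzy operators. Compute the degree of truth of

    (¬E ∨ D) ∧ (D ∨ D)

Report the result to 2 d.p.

0.46

¬E = 1 − 0.52 = 0.48
¬E ∨ D = max(a, b) on (0.48, 0.46) = 0.48
D ∨ D = max(a, b) on (0.46, 0.46) = 0.46
(¬E ∨ D) ∧ (D ∨ D) = min(a, b) on (0.48, 0.46) = 0.46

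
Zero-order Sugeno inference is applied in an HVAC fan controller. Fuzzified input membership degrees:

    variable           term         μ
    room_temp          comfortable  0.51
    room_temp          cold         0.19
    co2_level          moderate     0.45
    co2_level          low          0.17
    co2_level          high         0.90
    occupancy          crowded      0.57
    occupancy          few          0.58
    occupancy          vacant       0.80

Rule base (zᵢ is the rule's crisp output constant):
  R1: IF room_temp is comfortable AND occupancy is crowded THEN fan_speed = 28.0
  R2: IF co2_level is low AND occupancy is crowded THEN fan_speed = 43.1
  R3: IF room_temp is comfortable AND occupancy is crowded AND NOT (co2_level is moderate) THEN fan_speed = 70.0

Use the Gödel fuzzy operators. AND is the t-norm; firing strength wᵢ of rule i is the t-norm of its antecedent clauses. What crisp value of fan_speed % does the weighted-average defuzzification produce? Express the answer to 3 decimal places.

48.157

R1 (z=28.0): comfortable=0.51, crowded=0.57; AND[min(a, b)] → w = 0.51
R2 (z=43.1): low=0.17, crowded=0.57; AND[min(a, b)] → w = 0.17
R3 (z=70.0): comfortable=0.51, crowded=0.57, ¬moderate=1−0.45=0.55; AND[min(a, b)] → w = 0.51
Weighted average = (0.51·28.0 + 0.17·43.1 + 0.51·70.0) / (0.51 + 0.17 + 0.51)
  = 57.3070 / 1.1900 = 48.157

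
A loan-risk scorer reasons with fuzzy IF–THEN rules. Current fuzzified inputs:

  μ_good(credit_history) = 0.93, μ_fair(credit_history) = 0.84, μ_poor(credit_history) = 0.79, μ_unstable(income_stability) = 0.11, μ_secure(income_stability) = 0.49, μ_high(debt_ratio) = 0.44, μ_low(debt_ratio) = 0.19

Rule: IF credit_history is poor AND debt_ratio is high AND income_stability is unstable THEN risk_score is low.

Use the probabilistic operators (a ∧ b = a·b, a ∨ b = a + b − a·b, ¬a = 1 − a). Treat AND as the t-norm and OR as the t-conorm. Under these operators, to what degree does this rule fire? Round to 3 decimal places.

0.038

firing strength: poor=0.79, high=0.44, unstable=0.11; AND[a·b] → w = 0.0382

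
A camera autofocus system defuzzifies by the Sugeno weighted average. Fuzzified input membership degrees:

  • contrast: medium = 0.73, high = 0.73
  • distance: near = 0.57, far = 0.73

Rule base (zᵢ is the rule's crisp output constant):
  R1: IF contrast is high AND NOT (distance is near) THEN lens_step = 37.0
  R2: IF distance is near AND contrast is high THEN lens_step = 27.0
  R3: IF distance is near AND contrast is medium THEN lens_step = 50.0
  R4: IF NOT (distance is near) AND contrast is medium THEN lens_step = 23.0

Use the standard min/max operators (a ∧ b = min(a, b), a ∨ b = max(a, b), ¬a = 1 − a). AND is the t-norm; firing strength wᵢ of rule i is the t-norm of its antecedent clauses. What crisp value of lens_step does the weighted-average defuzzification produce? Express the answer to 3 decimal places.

34.845

R1 (z=37.0): high=0.73, ¬near=1−0.57=0.43; AND[min(a, b)] → w = 0.43
R2 (z=27.0): near=0.57, high=0.73; AND[min(a, b)] → w = 0.57
R3 (z=50.0): near=0.57, medium=0.73; AND[min(a, b)] → w = 0.57
R4 (z=23.0): ¬near=1−0.57=0.43, medium=0.73; AND[min(a, b)] → w = 0.43
Weighted average = (0.43·37.0 + 0.57·27.0 + 0.57·50.0 + 0.43·23.0) / (0.43 + 0.57 + 0.57 + 0.43)
  = 69.6900 / 2.0000 = 34.845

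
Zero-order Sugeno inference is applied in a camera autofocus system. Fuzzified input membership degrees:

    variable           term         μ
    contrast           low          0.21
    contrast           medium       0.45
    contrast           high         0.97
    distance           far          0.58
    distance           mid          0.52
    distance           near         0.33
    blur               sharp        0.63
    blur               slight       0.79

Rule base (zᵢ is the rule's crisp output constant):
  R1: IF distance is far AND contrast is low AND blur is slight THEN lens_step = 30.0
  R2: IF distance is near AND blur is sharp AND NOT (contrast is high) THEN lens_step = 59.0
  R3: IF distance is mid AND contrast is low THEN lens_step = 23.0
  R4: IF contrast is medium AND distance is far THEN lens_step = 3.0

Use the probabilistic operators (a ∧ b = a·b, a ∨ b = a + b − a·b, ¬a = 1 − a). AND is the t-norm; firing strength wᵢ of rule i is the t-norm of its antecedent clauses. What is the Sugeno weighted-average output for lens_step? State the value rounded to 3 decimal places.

R1 (z=30.0): far=0.58, low=0.21, slight=0.79; AND[a·b] → w = 0.0962
R2 (z=59.0): near=0.33, sharp=0.63, ¬high=1−0.97=0.03; AND[a·b] → w = 0.0062
R3 (z=23.0): mid=0.52, low=0.21; AND[a·b] → w = 0.1092
R4 (z=3.0): medium=0.45, far=0.58; AND[a·b] → w = 0.2610
Weighted average = (0.0962·30.0 + 0.0062·59.0 + 0.1092·23.0 + 0.2610·3.0) / (0.0962 + 0.0062 + 0.1092 + 0.2610)
  = 6.5492 / 0.4727 = 13.856

13.856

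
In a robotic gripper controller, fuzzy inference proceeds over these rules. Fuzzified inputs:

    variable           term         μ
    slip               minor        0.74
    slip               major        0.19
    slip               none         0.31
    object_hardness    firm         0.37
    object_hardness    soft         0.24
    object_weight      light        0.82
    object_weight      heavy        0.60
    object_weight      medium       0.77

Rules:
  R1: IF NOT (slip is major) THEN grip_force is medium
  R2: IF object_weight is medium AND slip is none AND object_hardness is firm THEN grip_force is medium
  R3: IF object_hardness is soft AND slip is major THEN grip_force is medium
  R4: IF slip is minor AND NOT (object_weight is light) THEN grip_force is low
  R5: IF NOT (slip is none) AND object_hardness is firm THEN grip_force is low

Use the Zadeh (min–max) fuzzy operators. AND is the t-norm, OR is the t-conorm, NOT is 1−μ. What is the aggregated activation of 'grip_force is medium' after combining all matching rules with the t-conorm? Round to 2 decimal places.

0.81

R1: ¬major=1−0.19=0.81 → w = 0.81
R2: medium=0.77, none=0.31, firm=0.37; AND[min(a, b)] → w = 0.31
R3: soft=0.24, major=0.19; AND[min(a, b)] → w = 0.19
R4: minor=0.74, ¬light=1−0.82=0.18; AND[min(a, b)] → w = 0.18
R5: ¬none=1−0.31=0.69, firm=0.37; AND[min(a, b)] → w = 0.37
Rules with consequent 'medium': {R1, R2, R3} → strengths 0.81, 0.31, 0.19
Aggregate via t-conorm [max(a, b)]: 0.81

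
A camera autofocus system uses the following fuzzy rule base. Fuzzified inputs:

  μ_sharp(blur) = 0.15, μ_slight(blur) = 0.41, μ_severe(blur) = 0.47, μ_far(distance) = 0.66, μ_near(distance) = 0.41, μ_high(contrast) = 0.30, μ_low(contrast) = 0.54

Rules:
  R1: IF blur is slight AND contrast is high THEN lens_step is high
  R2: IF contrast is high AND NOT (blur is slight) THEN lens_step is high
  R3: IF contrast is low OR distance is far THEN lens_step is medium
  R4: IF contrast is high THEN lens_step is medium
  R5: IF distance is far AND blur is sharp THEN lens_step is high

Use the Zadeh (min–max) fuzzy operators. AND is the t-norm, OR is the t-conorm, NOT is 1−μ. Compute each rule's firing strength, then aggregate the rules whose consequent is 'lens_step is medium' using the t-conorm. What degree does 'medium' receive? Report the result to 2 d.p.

0.66

R1: slight=0.41, high=0.30; AND[min(a, b)] → w = 0.30
R2: high=0.30, ¬slight=1−0.41=0.59; AND[min(a, b)] → w = 0.30
R3: low=0.54, far=0.66; OR[max(a, b)] → w = 0.66
R4: high=0.30 → w = 0.30
R5: far=0.66, sharp=0.15; AND[min(a, b)] → w = 0.15
Rules with consequent 'medium': {R3, R4} → strengths 0.66, 0.30
Aggregate via t-conorm [max(a, b)]: 0.66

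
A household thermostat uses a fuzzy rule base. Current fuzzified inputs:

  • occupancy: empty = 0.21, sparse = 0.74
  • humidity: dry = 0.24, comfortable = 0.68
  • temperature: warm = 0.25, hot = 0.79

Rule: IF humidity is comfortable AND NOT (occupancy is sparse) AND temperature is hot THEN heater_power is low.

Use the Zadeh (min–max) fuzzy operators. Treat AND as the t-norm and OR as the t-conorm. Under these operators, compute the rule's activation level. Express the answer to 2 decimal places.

0.26

firing strength: comfortable=0.68, ¬sparse=1−0.74=0.26, hot=0.79; AND[min(a, b)] → w = 0.26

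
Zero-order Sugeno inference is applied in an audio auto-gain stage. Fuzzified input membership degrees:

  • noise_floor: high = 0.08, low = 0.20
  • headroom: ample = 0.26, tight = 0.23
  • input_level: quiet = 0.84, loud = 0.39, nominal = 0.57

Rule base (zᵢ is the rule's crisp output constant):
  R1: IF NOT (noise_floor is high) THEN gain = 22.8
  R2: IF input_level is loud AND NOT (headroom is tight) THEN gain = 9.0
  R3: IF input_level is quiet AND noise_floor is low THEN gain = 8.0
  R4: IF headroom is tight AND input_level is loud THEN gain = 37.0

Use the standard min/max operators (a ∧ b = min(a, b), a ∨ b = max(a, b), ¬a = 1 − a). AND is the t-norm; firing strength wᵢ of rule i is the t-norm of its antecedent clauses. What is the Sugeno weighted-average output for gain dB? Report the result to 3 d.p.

19.883

R1 (z=22.8): ¬high=1−0.08=0.92 → w = 0.92
R2 (z=9.0): loud=0.39, ¬tight=1−0.23=0.77; AND[min(a, b)] → w = 0.39
R3 (z=8.0): quiet=0.84, low=0.20; AND[min(a, b)] → w = 0.20
R4 (z=37.0): tight=0.23, loud=0.39; AND[min(a, b)] → w = 0.23
Weighted average = (0.92·22.8 + 0.39·9.0 + 0.20·8.0 + 0.23·37.0) / (0.92 + 0.39 + 0.20 + 0.23)
  = 34.5960 / 1.7400 = 19.883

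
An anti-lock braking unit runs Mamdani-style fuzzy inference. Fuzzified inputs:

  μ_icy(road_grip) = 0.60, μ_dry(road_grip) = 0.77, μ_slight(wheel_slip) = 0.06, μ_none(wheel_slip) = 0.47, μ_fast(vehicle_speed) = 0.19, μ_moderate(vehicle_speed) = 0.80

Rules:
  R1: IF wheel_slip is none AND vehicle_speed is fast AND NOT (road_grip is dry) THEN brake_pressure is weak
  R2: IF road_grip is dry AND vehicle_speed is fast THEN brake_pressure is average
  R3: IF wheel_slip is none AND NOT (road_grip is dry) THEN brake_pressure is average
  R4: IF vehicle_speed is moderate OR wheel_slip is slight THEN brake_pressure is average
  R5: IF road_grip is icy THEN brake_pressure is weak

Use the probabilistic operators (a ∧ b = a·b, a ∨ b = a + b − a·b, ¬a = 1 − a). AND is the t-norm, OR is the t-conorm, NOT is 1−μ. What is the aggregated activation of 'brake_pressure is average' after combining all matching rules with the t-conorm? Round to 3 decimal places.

R1: none=0.47, fast=0.19, ¬dry=1−0.77=0.23; AND[a·b] → w = 0.0205
R2: dry=0.77, fast=0.19; AND[a·b] → w = 0.1463
R3: none=0.47, ¬dry=1−0.77=0.23; AND[a·b] → w = 0.1081
R4: moderate=0.80, slight=0.06; OR[a + b − a·b] → w = 0.8120
R5: icy=0.60 → w = 0.6000
Rules with consequent 'average': {R2, R3, R4} → strengths 0.1463, 0.1081, 0.8120
Aggregate via t-conorm [a + b − a·b]: 0.8569

0.857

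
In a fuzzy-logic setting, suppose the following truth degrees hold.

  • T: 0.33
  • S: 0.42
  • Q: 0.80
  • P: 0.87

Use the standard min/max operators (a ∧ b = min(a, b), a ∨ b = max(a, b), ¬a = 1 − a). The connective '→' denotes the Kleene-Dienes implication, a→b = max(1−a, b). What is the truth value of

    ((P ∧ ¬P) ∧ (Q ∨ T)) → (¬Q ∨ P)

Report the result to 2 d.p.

¬P = 1 − 0.87 = 0.13
P ∧ ¬P = min(a, b) on (0.87, 0.13) = 0.13
Q ∨ T = max(a, b) on (0.80, 0.33) = 0.80
(P ∧ ¬P) ∧ (Q ∨ T) = min(a, b) on (0.13, 0.80) = 0.13
¬Q = 1 − 0.80 = 0.20
¬Q ∨ P = max(a, b) on (0.20, 0.87) = 0.87
((P ∧ ¬P) ∧ (Q ∨ T)) → (¬Q ∨ P)  [Kleene-Dienes: max(1−a, b)] with a=0.13, b=0.87 → 0.87

0.87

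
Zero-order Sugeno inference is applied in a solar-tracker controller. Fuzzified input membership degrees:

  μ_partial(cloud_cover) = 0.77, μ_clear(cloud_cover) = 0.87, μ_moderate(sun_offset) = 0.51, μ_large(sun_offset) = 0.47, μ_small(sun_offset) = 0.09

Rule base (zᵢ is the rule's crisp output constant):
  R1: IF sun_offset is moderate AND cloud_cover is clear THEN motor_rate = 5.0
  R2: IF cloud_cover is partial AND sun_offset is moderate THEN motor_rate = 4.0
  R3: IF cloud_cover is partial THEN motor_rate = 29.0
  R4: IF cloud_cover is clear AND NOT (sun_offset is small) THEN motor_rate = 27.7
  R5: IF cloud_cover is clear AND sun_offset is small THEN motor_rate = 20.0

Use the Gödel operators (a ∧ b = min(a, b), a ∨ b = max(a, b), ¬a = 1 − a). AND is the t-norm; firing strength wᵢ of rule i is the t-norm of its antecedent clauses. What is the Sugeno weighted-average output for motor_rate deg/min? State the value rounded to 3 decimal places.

19.207

R1 (z=5.0): moderate=0.51, clear=0.87; AND[min(a, b)] → w = 0.51
R2 (z=4.0): partial=0.77, moderate=0.51; AND[min(a, b)] → w = 0.51
R3 (z=29.0): partial=0.77 → w = 0.77
R4 (z=27.7): clear=0.87, ¬small=1−0.09=0.91; AND[min(a, b)] → w = 0.87
R5 (z=20.0): clear=0.87, small=0.09; AND[min(a, b)] → w = 0.09
Weighted average = (0.51·5.0 + 0.51·4.0 + 0.77·29.0 + 0.87·27.7 + 0.09·20.0) / (0.51 + 0.51 + 0.77 + 0.87 + 0.09)
  = 52.8190 / 2.7500 = 19.207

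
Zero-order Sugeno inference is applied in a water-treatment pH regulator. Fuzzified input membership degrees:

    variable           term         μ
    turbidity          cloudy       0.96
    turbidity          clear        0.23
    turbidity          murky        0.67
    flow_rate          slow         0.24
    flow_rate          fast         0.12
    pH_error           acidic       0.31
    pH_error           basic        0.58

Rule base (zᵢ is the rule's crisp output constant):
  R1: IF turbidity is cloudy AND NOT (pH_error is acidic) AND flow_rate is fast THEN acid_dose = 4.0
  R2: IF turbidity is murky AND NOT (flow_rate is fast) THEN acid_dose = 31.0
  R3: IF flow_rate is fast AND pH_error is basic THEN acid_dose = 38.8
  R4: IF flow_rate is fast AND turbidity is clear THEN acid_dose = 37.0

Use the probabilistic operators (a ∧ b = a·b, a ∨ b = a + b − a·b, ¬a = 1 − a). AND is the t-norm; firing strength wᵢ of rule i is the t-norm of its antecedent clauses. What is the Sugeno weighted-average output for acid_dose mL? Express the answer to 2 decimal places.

R1 (z=4.0): cloudy=0.96, ¬acidic=1−0.31=0.69, fast=0.12; AND[a·b] → w = 0.0795
R2 (z=31.0): murky=0.67, ¬fast=1−0.12=0.88; AND[a·b] → w = 0.5896
R3 (z=38.8): fast=0.12, basic=0.58; AND[a·b] → w = 0.0696
R4 (z=37.0): fast=0.12, clear=0.23; AND[a·b] → w = 0.0276
Weighted average = (0.0795·4.0 + 0.5896·31.0 + 0.0696·38.8 + 0.0276·37.0) / (0.0795 + 0.5896 + 0.0696 + 0.0276)
  = 22.3172 / 0.7663 = 29.12

29.12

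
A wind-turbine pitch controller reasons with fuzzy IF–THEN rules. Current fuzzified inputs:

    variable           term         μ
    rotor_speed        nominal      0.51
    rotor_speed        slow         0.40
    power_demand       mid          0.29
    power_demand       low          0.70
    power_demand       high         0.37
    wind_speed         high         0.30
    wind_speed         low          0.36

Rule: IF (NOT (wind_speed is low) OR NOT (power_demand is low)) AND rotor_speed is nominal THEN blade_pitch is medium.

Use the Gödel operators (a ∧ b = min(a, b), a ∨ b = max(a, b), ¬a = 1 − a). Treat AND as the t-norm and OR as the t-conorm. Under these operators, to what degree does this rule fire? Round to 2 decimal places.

firing strength: (¬low=1−0.36=0.64 OR ¬low=1−0.70=0.30) = 0.64; AND[min(a, b)] with nominal=0.51 → w = 0.51

0.51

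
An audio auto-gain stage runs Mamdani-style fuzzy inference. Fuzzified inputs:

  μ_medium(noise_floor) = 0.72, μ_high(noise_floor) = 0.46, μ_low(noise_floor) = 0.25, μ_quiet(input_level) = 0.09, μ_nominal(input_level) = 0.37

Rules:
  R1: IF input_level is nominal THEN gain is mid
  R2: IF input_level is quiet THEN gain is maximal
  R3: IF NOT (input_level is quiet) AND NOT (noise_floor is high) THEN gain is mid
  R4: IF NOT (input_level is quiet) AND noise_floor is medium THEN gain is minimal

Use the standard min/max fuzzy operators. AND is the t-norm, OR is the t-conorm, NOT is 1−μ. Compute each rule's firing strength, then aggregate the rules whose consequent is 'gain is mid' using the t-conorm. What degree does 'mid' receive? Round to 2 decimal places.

0.54

R1: nominal=0.37 → w = 0.37
R2: quiet=0.09 → w = 0.09
R3: ¬quiet=1−0.09=0.91, ¬high=1−0.46=0.54; AND[min(a, b)] → w = 0.54
R4: ¬quiet=1−0.09=0.91, medium=0.72; AND[min(a, b)] → w = 0.72
Rules with consequent 'mid': {R1, R3} → strengths 0.37, 0.54
Aggregate via t-conorm [max(a, b)]: 0.54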